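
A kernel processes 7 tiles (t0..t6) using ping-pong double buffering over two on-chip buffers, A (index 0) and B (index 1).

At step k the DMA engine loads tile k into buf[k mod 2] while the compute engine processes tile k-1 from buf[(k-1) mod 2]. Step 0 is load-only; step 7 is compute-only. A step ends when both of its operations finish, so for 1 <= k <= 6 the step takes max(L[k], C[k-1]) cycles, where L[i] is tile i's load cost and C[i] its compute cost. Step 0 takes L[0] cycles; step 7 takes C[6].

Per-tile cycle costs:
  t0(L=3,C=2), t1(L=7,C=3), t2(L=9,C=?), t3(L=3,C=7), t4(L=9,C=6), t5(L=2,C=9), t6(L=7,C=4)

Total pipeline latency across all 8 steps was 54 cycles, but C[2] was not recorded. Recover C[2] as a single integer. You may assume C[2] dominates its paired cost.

step 0 = dur = L[0]=3 = 3
step 1 = dur = max(L[1]=7, C[0]=2) = 7
step 2 = dur = max(L[2]=9, C[1]=3) = 9
step 3 = dur = max(L[3]=3, C[2]=?) = C[2]  (unknown; binding)
step 4 = dur = max(L[4]=9, C[3]=7) = 9
step 5 = dur = max(L[5]=2, C[4]=6) = 6
step 6 = dur = max(L[6]=7, C[5]=9) = 9
step 7 = dur = C[6]=4 = 4
sum of known step durations = 47
dur[3] = total - known = 54 - 47 = 7
C[2] is the binding max in step 3, so C[2] = dur[3] = 7

C[2] = 7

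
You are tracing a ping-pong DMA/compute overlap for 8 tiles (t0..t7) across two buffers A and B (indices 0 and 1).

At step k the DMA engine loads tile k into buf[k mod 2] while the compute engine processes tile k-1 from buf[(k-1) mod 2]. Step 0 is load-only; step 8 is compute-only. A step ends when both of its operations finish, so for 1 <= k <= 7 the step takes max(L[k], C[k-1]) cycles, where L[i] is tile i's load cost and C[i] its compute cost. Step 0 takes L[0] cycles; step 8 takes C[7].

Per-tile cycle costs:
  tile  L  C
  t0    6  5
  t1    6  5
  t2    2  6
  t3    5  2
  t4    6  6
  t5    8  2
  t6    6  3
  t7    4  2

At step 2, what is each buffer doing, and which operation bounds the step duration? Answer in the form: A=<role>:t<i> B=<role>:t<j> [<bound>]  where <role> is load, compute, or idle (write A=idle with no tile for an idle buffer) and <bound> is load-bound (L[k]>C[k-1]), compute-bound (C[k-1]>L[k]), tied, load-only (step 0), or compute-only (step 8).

step 2: A=load:t2 B=compute:t1 [compute-bound]

k=0 load=t0/6c comp=- wait=6 total=6
k=1 load=t1/6c comp=t0/5c wait=6 total=12
k=2 load=t2/2c comp=t1/5c wait=5 total=17
k=3 load=t3/5c comp=t2/6c wait=6 total=23
k=4 load=t4/6c comp=t3/2c wait=6 total=29
k=5 load=t5/8c comp=t4/6c wait=8 total=37
k=6 load=t6/6c comp=t5/2c wait=6 total=43
k=7 load=t7/4c comp=t6/3c wait=4 total=47
k=8 load=- comp=t7/2c wait=2 total=49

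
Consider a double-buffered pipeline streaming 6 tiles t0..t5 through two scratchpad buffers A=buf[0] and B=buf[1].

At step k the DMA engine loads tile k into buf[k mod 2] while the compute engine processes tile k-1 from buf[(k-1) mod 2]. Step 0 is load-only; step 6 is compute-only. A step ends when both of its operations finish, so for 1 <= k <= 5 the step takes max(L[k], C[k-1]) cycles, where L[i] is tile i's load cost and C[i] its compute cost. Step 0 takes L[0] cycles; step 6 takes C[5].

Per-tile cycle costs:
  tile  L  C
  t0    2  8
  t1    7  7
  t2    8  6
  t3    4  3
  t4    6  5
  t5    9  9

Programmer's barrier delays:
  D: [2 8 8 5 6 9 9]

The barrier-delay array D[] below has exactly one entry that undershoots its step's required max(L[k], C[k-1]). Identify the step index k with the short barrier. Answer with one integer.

[0] required=L[0]=2=2 vs D=2 ok
[1] required=max(L[1]=7,C[0]=8)=8 vs D=8 ok
[2] required=max(L[2]=8,C[1]=7)=8 vs D=8 ok
[3] required=max(L[3]=4,C[2]=6)=6 vs D=5 SHORT
[4] required=max(L[4]=6,C[3]=3)=6 vs D=6 ok
[5] required=max(L[5]=9,C[4]=5)=9 vs D=9 ok
[6] required=C[5]=9=9 vs D=9 ok

hazard at step 3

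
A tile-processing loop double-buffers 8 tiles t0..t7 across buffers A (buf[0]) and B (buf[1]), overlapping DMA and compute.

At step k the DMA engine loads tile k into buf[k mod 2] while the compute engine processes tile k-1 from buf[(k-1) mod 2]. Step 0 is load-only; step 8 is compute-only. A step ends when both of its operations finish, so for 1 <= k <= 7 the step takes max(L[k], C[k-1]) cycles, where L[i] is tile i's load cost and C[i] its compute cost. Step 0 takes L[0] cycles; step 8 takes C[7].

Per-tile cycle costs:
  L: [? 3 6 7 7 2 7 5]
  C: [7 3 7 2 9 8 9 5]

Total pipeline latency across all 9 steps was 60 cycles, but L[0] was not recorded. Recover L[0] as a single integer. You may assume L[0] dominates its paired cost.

step 0 → dur = L[0]=? = L[0]  (unknown; binding)
step 1 → dur = max(L[1]=3, C[0]=7) = 7
step 2 → dur = max(L[2]=6, C[1]=3) = 6
step 3 → dur = max(L[3]=7, C[2]=7) = 7
step 4 → dur = max(L[4]=7, C[3]=2) = 7
step 5 → dur = max(L[5]=2, C[4]=9) = 9
step 6 → dur = max(L[6]=7, C[5]=8) = 8
step 7 → dur = max(L[7]=5, C[6]=9) = 9
step 8 → dur = C[7]=5 = 5
sum of known step durations = 58
dur[0] = total - known = 60 - 58 = 2
L[0] is the binding max in step 0, so L[0] = dur[0] = 2

L[0] = 2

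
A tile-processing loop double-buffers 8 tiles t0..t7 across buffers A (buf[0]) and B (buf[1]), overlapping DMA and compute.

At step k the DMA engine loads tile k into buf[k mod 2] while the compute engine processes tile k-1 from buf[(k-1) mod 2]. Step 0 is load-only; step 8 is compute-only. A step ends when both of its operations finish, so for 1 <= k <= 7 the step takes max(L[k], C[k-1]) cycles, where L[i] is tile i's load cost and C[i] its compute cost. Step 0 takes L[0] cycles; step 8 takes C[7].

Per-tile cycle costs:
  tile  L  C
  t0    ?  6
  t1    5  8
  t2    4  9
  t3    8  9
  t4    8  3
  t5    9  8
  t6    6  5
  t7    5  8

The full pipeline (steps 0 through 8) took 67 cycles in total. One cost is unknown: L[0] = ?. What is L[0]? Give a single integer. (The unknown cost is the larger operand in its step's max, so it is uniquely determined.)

step 0 → dur = L[0]=? = L[0]  (unknown; binding)
step 1 → dur = max(L[1]=5, C[0]=6) = 6
step 2 → dur = max(L[2]=4, C[1]=8) = 8
step 3 → dur = max(L[3]=8, C[2]=9) = 9
step 4 → dur = max(L[4]=8, C[3]=9) = 9
step 5 → dur = max(L[5]=9, C[4]=3) = 9
step 6 → dur = max(L[6]=6, C[5]=8) = 8
step 7 → dur = max(L[7]=5, C[6]=5) = 5
step 8 → dur = C[7]=8 = 8
sum of known step durations = 62
dur[0] = total - known = 67 - 62 = 5
L[0] is the binding max in step 0, so L[0] = dur[0] = 5

L[0] = 5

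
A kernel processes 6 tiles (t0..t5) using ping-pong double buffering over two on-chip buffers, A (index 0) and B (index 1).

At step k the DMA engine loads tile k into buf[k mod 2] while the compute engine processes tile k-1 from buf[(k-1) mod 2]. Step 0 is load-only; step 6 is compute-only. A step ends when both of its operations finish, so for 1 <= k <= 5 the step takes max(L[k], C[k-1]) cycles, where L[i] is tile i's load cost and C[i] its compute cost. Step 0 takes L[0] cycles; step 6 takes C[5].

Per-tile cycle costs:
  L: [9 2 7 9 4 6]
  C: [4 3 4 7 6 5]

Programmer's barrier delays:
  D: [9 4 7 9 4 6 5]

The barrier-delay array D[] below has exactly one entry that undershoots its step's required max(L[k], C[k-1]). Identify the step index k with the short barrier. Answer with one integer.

step 0: need L[0]=9 = 9; D[0]=9 ok
step 1: need max(L[1]=2,C[0]=4) = 4; D[1]=4 ok
step 2: need max(L[2]=7,C[1]=3) = 7; D[2]=7 ok
step 3: need max(L[3]=9,C[2]=4) = 9; D[3]=9 ok
step 4: need max(L[4]=4,C[3]=7) = 7; D[4]=4 SHORT
step 5: need max(L[5]=6,C[4]=6) = 6; D[5]=6 ok
step 6: need C[5]=5 = 5; D[6]=5 ok

hazard at step 4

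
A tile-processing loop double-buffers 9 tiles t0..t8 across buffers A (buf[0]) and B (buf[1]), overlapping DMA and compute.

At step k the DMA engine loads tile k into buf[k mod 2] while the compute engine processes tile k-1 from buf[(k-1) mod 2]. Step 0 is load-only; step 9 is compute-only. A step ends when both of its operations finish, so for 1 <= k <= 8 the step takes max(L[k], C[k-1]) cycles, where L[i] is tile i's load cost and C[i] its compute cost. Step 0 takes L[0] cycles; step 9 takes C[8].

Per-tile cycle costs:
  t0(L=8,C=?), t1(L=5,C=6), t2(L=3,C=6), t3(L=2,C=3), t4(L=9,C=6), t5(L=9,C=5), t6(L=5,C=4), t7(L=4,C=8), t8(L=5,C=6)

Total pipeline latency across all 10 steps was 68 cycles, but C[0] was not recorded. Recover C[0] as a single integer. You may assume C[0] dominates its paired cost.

C[0] = 7

step 0 → dur = L[0]=8 = 8
step 1 → dur = max(L[1]=5, C[0]=?) = C[0]  (unknown; binding)
step 2 → dur = max(L[2]=3, C[1]=6) = 6
step 3 → dur = max(L[3]=2, C[2]=6) = 6
step 4 → dur = max(L[4]=9, C[3]=3) = 9
step 5 → dur = max(L[5]=9, C[4]=6) = 9
step 6 → dur = max(L[6]=5, C[5]=5) = 5
step 7 → dur = max(L[7]=4, C[6]=4) = 4
step 8 → dur = max(L[8]=5, C[7]=8) = 8
step 9 → dur = C[8]=6 = 6
sum of known step durations = 61
dur[1] = total - known = 68 - 61 = 7
C[0] is the binding max in step 1, so C[0] = dur[1] = 7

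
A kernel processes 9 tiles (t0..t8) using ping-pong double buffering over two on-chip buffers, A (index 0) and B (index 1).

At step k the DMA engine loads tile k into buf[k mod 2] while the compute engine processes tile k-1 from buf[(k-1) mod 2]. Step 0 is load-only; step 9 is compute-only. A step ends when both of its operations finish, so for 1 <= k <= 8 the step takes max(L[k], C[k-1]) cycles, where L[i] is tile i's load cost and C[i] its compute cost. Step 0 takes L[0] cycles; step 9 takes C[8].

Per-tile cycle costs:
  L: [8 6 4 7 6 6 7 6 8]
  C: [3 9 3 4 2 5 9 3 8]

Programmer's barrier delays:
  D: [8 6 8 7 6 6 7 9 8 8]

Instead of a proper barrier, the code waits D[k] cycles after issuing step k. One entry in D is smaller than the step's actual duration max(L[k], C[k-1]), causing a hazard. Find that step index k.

hazard at step 2

k=0 barrier L[0]=8→8c, D[0]=8 ok
k=1 barrier max(L[1]=6,C[0]=3)→6c, D[1]=6 ok
k=2 barrier max(L[2]=4,C[1]=9)→9c, D[2]=8 SHORT
k=3 barrier max(L[3]=7,C[2]=3)→7c, D[3]=7 ok
k=4 barrier max(L[4]=6,C[3]=4)→6c, D[4]=6 ok
k=5 barrier max(L[5]=6,C[4]=2)→6c, D[5]=6 ok
k=6 barrier max(L[6]=7,C[5]=5)→7c, D[6]=7 ok
k=7 barrier max(L[7]=6,C[6]=9)→9c, D[7]=9 ok
k=8 barrier max(L[8]=8,C[7]=3)→8c, D[8]=8 ok
k=9 barrier C[8]=8→8c, D[9]=8 ok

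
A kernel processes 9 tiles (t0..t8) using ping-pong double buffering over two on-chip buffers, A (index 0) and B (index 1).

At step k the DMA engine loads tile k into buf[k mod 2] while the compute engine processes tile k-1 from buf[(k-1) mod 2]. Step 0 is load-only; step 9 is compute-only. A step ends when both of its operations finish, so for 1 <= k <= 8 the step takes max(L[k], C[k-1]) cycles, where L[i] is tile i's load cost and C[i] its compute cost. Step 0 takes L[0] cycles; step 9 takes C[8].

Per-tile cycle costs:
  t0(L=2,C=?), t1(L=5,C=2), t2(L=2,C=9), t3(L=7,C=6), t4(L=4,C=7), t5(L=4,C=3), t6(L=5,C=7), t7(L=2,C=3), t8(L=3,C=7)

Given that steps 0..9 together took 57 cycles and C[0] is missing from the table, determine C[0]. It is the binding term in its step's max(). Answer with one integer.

step 0: dur = L[0]=2 = 2
step 1: dur = max(L[1]=5, C[0]=?) = C[0]  (unknown; binding)
step 2: dur = max(L[2]=2, C[1]=2) = 2
step 3: dur = max(L[3]=7, C[2]=9) = 9
step 4: dur = max(L[4]=4, C[3]=6) = 6
step 5: dur = max(L[5]=4, C[4]=7) = 7
step 6: dur = max(L[6]=5, C[5]=3) = 5
step 7: dur = max(L[7]=2, C[6]=7) = 7
step 8: dur = max(L[8]=3, C[7]=3) = 3
step 9: dur = C[8]=7 = 7
sum of known step durations = 48
dur[1] = total - known = 57 - 48 = 9
C[0] is the binding max in step 1, so C[0] = dur[1] = 9

C[0] = 9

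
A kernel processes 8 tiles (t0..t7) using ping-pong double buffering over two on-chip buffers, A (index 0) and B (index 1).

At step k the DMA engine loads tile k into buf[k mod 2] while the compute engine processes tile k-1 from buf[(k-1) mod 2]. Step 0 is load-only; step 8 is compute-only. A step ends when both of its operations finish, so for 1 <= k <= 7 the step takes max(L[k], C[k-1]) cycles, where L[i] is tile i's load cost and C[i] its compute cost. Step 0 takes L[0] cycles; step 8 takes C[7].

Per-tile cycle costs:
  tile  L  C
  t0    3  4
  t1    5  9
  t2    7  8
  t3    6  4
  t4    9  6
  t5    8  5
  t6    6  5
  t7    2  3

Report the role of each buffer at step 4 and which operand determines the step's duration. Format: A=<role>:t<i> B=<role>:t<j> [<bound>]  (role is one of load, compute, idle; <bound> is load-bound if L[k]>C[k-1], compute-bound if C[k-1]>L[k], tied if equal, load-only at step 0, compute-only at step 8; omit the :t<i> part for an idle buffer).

  0. 3=3c; end=3; A:t0 B:-
  1. max(5,4)=5c; end=8; A:t0 B:t1
  2. max(7,9)=9c; end=17; A:t2 B:t1
  3. max(6,8)=8c; end=25; A:t2 B:t3
  4. max(9,4)=9c; end=34; A:t4 B:t3
  5. max(8,6)=8c; end=42; A:t4 B:t5
  6. max(6,5)=6c; end=48; A:t6 B:t5
  7. max(2,5)=5c; end=53; A:t6 B:t7
  8. 3=3c; end=56; A:t6 B:t7

step 4: A=load:t4 B=compute:t3 [load-bound]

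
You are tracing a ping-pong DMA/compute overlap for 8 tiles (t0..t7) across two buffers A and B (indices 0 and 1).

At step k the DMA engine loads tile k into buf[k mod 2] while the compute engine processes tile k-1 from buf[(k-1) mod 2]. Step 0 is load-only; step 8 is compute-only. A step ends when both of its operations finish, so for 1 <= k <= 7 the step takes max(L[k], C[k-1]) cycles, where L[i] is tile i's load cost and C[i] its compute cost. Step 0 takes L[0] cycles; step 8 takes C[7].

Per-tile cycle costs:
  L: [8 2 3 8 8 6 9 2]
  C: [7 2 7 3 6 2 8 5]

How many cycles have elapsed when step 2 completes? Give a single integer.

k=0 load=t0/8c comp=- wait=8 total=8
k=1 load=t1/2c comp=t0/7c wait=7 total=15
k=2 load=t2/3c comp=t1/2c wait=3 total=18
k=3 load=t3/8c comp=t2/7c wait=8 total=26
k=4 load=t4/8c comp=t3/3c wait=8 total=34
k=5 load=t5/6c comp=t4/6c wait=6 total=40
k=6 load=t6/9c comp=t5/2c wait=9 total=49
k=7 load=t7/2c comp=t6/8c wait=8 total=57
k=8 load=- comp=t7/5c wait=5 total=62

end_cycle[2] = 18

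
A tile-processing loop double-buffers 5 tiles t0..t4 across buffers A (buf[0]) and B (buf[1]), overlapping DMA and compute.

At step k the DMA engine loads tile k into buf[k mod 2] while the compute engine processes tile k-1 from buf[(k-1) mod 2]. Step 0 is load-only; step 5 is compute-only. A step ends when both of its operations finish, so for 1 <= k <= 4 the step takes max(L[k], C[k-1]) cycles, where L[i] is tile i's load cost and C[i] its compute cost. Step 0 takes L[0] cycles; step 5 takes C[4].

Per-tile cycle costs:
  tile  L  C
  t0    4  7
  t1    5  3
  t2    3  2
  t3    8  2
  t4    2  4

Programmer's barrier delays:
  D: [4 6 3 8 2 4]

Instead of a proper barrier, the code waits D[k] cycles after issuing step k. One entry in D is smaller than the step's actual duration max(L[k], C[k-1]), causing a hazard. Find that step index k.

hazard at step 1

[0] required=L[0]=4=4 vs D=4 ok
[1] required=max(L[1]=5,C[0]=7)=7 vs D=6 SHORT
[2] required=max(L[2]=3,C[1]=3)=3 vs D=3 ok
[3] required=max(L[3]=8,C[2]=2)=8 vs D=8 ok
[4] required=max(L[4]=2,C[3]=2)=2 vs D=2 ok
[5] required=C[4]=4=4 vs D=4 ok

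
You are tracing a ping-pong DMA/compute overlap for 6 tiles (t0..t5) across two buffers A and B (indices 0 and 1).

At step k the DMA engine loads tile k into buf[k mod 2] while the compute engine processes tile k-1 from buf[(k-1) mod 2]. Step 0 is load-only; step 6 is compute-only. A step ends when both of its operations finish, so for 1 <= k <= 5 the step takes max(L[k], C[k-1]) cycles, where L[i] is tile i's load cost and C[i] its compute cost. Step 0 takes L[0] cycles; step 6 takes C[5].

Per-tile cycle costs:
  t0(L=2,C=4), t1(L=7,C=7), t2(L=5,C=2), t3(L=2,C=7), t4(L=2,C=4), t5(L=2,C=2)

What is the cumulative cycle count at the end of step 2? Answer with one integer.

end_cycle[2] = 16

step 0: L[0]=2 → dur=2, Σ=2 | A=load:t0 B=idle [load-only]
step 1: L[1]=7 C[0]=4 → dur=7, Σ=9 | A=compute:t0 B=load:t1 [load-bound]
step 2: L[2]=5 C[1]=7 → dur=7, Σ=16 | A=load:t2 B=compute:t1 [compute-bound]
step 3: L[3]=2 C[2]=2 → dur=2, Σ=18 | A=compute:t2 B=load:t3 [tied]
step 4: L[4]=2 C[3]=7 → dur=7, Σ=25 | A=load:t4 B=compute:t3 [compute-bound]
step 5: L[5]=2 C[4]=4 → dur=4, Σ=29 | A=compute:t4 B=load:t5 [compute-bound]
step 6: C[5]=2 → dur=2, Σ=31 | A=idle B=compute:t5 [compute-only]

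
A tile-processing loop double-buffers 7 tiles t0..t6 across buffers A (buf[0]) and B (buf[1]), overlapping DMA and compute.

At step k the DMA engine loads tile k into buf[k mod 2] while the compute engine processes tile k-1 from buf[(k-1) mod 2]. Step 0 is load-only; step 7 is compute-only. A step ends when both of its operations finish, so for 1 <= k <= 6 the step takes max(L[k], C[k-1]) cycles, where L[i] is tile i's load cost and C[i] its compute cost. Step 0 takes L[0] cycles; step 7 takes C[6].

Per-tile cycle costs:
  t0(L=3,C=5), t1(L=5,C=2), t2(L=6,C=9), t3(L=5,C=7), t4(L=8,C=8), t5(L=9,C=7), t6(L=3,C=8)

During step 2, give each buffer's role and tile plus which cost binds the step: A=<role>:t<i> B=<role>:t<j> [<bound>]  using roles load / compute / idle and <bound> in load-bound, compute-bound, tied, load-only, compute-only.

k=0 load=t0/3c comp=- wait=3 total=3
k=1 load=t1/5c comp=t0/5c wait=5 total=8
k=2 load=t2/6c comp=t1/2c wait=6 total=14
k=3 load=t3/5c comp=t2/9c wait=9 total=23
k=4 load=t4/8c comp=t3/7c wait=8 total=31
k=5 load=t5/9c comp=t4/8c wait=9 total=40
k=6 load=t6/3c comp=t5/7c wait=7 total=47
k=7 load=- comp=t6/8c wait=8 total=55

step 2: A=load:t2 B=compute:t1 [load-bound]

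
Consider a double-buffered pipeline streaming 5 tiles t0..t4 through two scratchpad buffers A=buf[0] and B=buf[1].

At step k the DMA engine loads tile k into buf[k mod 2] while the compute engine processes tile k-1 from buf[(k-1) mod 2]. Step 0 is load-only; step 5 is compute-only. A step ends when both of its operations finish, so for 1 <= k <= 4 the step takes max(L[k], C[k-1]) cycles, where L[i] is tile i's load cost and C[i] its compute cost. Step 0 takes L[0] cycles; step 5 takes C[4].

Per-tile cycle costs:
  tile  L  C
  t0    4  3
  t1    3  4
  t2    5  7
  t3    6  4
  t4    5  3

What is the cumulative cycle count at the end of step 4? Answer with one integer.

step 0: L[0]=4 → dur=4, Σ=4 | A=load:t0 B=idle [load-only]
step 1: L[1]=3 C[0]=3 → dur=3, Σ=7 | A=compute:t0 B=load:t1 [tied]
step 2: L[2]=5 C[1]=4 → dur=5, Σ=12 | A=load:t2 B=compute:t1 [load-bound]
step 3: L[3]=6 C[2]=7 → dur=7, Σ=19 | A=compute:t2 B=load:t3 [compute-bound]
step 4: L[4]=5 C[3]=4 → dur=5, Σ=24 | A=load:t4 B=compute:t3 [load-bound]
step 5: C[4]=3 → dur=3, Σ=27 | A=compute:t4 B=idle [compute-only]

end_cycle[4] = 24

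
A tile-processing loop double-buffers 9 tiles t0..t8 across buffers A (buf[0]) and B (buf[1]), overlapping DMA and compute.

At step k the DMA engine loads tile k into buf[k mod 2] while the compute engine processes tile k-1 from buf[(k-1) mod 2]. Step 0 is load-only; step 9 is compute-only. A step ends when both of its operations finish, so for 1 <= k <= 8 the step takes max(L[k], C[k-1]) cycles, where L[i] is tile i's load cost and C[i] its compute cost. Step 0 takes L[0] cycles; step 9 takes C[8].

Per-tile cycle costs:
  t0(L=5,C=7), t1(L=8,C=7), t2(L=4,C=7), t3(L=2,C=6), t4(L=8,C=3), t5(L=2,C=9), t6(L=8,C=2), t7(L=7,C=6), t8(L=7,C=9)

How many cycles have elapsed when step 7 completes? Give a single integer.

end_cycle[7] = 54

[0] DMA t0→A (5c) ∥ CU idle ⇒ 5c, clock 5
[1] DMA t1→B (8c) ∥ CU A:t0 (7c) ⇒ 8c, clock 13
[2] DMA t2→A (4c) ∥ CU B:t1 (7c) ⇒ 7c, clock 20
[3] DMA t3→B (2c) ∥ CU A:t2 (7c) ⇒ 7c, clock 27
[4] DMA t4→A (8c) ∥ CU B:t3 (6c) ⇒ 8c, clock 35
[5] DMA t5→B (2c) ∥ CU A:t4 (3c) ⇒ 3c, clock 38
[6] DMA t6→A (8c) ∥ CU B:t5 (9c) ⇒ 9c, clock 47
[7] DMA t7→B (7c) ∥ CU A:t6 (2c) ⇒ 7c, clock 54
[8] DMA t8→A (7c) ∥ CU B:t7 (6c) ⇒ 7c, clock 61
[9] DMA idle ∥ CU A:t8 (9c) ⇒ 9c, clock 70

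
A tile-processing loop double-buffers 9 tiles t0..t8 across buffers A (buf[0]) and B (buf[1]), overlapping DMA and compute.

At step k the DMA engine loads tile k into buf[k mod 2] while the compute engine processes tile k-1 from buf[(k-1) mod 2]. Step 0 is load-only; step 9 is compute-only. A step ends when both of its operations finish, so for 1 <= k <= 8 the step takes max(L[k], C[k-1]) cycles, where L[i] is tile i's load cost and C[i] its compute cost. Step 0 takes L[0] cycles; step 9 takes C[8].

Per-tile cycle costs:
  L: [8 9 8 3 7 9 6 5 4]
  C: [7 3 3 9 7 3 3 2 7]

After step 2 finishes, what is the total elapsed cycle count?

step 0: L[0]=8 → dur=8, Σ=8 | A=load:t0 B=idle [load-only]
step 1: L[1]=9 C[0]=7 → dur=9, Σ=17 | A=compute:t0 B=load:t1 [load-bound]
step 2: L[2]=8 C[1]=3 → dur=8, Σ=25 | A=load:t2 B=compute:t1 [load-bound]
step 3: L[3]=3 C[2]=3 → dur=3, Σ=28 | A=compute:t2 B=load:t3 [tied]
step 4: L[4]=7 C[3]=9 → dur=9, Σ=37 | A=load:t4 B=compute:t3 [compute-bound]
step 5: L[5]=9 C[4]=7 → dur=9, Σ=46 | A=compute:t4 B=load:t5 [load-bound]
step 6: L[6]=6 C[5]=3 → dur=6, Σ=52 | A=load:t6 B=compute:t5 [load-bound]
step 7: L[7]=5 C[6]=3 → dur=5, Σ=57 | A=compute:t6 B=load:t7 [load-bound]
step 8: L[8]=4 C[7]=2 → dur=4, Σ=61 | A=load:t8 B=compute:t7 [load-bound]
step 9: C[8]=7 → dur=7, Σ=68 | A=compute:t8 B=idle [compute-only]

end_cycle[2] = 25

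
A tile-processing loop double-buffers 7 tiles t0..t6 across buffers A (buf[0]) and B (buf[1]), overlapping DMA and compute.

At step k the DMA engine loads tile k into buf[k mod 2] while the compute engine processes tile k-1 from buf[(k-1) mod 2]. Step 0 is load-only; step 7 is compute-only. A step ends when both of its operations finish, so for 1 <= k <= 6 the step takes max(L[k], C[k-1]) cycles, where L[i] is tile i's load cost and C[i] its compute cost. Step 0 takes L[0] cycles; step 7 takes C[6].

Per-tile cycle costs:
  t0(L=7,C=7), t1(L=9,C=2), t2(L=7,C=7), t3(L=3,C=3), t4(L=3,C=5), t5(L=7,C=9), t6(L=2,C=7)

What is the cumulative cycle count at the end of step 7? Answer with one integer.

  0. 7=7c; end=7; A:t0 B:-
  1. max(9,7)=9c; end=16; A:t0 B:t1
  2. max(7,2)=7c; end=23; A:t2 B:t1
  3. max(3,7)=7c; end=30; A:t2 B:t3
  4. max(3,3)=3c; end=33; A:t4 B:t3
  5. max(7,5)=7c; end=40; A:t4 B:t5
  6. max(2,9)=9c; end=49; A:t6 B:t5
  7. 7=7c; end=56; A:t6 B:t5

end_cycle[7] = 56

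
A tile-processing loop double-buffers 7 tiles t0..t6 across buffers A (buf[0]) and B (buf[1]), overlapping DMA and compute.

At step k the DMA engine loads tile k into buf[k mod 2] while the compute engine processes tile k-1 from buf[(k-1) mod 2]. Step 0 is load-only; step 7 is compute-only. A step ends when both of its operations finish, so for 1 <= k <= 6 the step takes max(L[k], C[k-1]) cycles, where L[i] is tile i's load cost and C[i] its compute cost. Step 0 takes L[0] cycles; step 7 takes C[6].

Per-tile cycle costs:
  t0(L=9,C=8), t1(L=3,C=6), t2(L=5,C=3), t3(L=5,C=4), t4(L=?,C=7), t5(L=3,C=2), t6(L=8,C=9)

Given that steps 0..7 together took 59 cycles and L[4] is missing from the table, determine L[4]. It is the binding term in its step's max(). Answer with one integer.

step 0: dur = L[0]=9 = 9
step 1: dur = max(L[1]=3, C[0]=8) = 8
step 2: dur = max(L[2]=5, C[1]=6) = 6
step 3: dur = max(L[3]=5, C[2]=3) = 5
step 4: dur = max(L[4]=?, C[3]=4) = L[4]  (unknown; binding)
step 5: dur = max(L[5]=3, C[4]=7) = 7
step 6: dur = max(L[6]=8, C[5]=2) = 8
step 7: dur = C[6]=9 = 9
sum of known step durations = 52
dur[4] = total - known = 59 - 52 = 7
L[4] is the binding max in step 4, so L[4] = dur[4] = 7

L[4] = 7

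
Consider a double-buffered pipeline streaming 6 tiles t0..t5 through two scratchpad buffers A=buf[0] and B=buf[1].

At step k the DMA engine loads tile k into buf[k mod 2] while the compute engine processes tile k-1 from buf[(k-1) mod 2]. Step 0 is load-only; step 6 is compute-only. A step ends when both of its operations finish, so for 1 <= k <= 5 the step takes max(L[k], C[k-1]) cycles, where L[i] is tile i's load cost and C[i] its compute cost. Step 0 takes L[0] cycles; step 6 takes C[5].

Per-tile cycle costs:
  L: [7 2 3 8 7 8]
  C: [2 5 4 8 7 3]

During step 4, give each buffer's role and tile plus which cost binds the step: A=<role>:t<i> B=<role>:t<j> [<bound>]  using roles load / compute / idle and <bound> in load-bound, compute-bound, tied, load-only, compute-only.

step 4: A=load:t4 B=compute:t3 [compute-bound]

[0] DMA t0→A (7c) ∥ CU idle ⇒ 7c, clock 7
[1] DMA t1→B (2c) ∥ CU A:t0 (2c) ⇒ 2c, clock 9
[2] DMA t2→A (3c) ∥ CU B:t1 (5c) ⇒ 5c, clock 14
[3] DMA t3→B (8c) ∥ CU A:t2 (4c) ⇒ 8c, clock 22
[4] DMA t4→A (7c) ∥ CU B:t3 (8c) ⇒ 8c, clock 30
[5] DMA t5→B (8c) ∥ CU A:t4 (7c) ⇒ 8c, clock 38
[6] DMA idle ∥ CU B:t5 (3c) ⇒ 3c, clock 41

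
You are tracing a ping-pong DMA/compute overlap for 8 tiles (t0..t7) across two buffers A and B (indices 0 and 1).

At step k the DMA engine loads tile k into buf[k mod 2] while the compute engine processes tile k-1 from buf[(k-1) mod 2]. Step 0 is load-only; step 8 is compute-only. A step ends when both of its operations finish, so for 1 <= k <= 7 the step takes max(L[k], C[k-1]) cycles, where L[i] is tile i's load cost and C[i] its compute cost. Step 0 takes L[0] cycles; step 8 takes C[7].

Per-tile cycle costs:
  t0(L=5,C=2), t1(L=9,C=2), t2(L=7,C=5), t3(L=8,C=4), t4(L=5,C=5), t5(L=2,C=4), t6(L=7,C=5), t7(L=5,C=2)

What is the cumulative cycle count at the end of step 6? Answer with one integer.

step 0: L[0]=5 → dur=5, Σ=5 | A=load:t0 B=idle [load-only]
step 1: L[1]=9 C[0]=2 → dur=9, Σ=14 | A=compute:t0 B=load:t1 [load-bound]
step 2: L[2]=7 C[1]=2 → dur=7, Σ=21 | A=load:t2 B=compute:t1 [load-bound]
step 3: L[3]=8 C[2]=5 → dur=8, Σ=29 | A=compute:t2 B=load:t3 [load-bound]
step 4: L[4]=5 C[3]=4 → dur=5, Σ=34 | A=load:t4 B=compute:t3 [load-bound]
step 5: L[5]=2 C[4]=5 → dur=5, Σ=39 | A=compute:t4 B=load:t5 [compute-bound]
step 6: L[6]=7 C[5]=4 → dur=7, Σ=46 | A=load:t6 B=compute:t5 [load-bound]
step 7: L[7]=5 C[6]=5 → dur=5, Σ=51 | A=compute:t6 B=load:t7 [tied]
step 8: C[7]=2 → dur=2, Σ=53 | A=idle B=compute:t7 [compute-only]

end_cycle[6] = 46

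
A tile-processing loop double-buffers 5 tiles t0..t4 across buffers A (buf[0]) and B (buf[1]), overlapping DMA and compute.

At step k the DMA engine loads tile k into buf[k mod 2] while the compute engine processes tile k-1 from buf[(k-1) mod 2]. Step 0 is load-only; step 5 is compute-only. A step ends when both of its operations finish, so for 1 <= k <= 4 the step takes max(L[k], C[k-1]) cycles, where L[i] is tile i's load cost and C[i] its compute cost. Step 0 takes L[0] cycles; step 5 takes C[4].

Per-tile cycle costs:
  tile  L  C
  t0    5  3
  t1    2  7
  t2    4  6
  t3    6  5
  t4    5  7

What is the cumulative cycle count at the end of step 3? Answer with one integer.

end_cycle[3] = 21

  0. 5=5c; end=5; A:t0 B:-
  1. max(2,3)=3c; end=8; A:t0 B:t1
  2. max(4,7)=7c; end=15; A:t2 B:t1
  3. max(6,6)=6c; end=21; A:t2 B:t3
  4. max(5,5)=5c; end=26; A:t4 B:t3
  5. 7=7c; end=33; A:t4 B:t3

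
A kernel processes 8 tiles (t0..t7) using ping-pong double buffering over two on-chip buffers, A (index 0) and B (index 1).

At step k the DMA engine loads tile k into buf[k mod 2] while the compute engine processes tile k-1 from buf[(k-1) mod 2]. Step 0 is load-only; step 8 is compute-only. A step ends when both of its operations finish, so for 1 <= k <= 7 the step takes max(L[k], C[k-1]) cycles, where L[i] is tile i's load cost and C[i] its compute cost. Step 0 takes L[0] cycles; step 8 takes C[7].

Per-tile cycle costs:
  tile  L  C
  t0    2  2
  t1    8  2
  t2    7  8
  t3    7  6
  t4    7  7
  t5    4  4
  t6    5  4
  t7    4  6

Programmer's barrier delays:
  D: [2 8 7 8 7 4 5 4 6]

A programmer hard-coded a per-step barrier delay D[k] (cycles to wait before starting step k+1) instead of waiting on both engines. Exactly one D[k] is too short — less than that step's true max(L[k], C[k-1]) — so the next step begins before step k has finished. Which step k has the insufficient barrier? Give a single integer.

k=0 barrier L[0]=2→2c, D[0]=2 ok
k=1 barrier max(L[1]=8,C[0]=2)→8c, D[1]=8 ok
k=2 barrier max(L[2]=7,C[1]=2)→7c, D[2]=7 ok
k=3 barrier max(L[3]=7,C[2]=8)→8c, D[3]=8 ok
k=4 barrier max(L[4]=7,C[3]=6)→7c, D[4]=7 ok
k=5 barrier max(L[5]=4,C[4]=7)→7c, D[5]=4 SHORT
k=6 barrier max(L[6]=5,C[5]=4)→5c, D[6]=5 ok
k=7 barrier max(L[7]=4,C[6]=4)→4c, D[7]=4 ok
k=8 barrier C[7]=6→6c, D[8]=6 ok

hazard at step 5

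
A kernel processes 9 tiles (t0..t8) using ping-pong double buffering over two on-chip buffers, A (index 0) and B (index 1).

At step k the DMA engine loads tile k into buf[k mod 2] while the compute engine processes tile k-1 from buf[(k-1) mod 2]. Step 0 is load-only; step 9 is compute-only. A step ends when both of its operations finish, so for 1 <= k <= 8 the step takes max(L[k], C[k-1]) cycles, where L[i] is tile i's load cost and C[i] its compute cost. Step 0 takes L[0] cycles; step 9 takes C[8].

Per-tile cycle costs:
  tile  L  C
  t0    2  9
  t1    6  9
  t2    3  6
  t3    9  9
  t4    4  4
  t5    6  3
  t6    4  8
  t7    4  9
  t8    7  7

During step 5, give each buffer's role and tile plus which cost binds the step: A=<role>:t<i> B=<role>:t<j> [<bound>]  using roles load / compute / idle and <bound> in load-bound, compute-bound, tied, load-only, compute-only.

step 0: L[0]=2 → dur=2, Σ=2 | A=load:t0 B=idle [load-only]
step 1: L[1]=6 C[0]=9 → dur=9, Σ=11 | A=compute:t0 B=load:t1 [compute-bound]
step 2: L[2]=3 C[1]=9 → dur=9, Σ=20 | A=load:t2 B=compute:t1 [compute-bound]
step 3: L[3]=9 C[2]=6 → dur=9, Σ=29 | A=compute:t2 B=load:t3 [load-bound]
step 4: L[4]=4 C[3]=9 → dur=9, Σ=38 | A=load:t4 B=compute:t3 [compute-bound]
step 5: L[5]=6 C[4]=4 → dur=6, Σ=44 | A=compute:t4 B=load:t5 [load-bound]
step 6: L[6]=4 C[5]=3 → dur=4, Σ=48 | A=load:t6 B=compute:t5 [load-bound]
step 7: L[7]=4 C[6]=8 → dur=8, Σ=56 | A=compute:t6 B=load:t7 [compute-bound]
step 8: L[8]=7 C[7]=9 → dur=9, Σ=65 | A=load:t8 B=compute:t7 [compute-bound]
step 9: C[8]=7 → dur=7, Σ=72 | A=compute:t8 B=idle [compute-only]

step 5: A=compute:t4 B=load:t5 [load-bound]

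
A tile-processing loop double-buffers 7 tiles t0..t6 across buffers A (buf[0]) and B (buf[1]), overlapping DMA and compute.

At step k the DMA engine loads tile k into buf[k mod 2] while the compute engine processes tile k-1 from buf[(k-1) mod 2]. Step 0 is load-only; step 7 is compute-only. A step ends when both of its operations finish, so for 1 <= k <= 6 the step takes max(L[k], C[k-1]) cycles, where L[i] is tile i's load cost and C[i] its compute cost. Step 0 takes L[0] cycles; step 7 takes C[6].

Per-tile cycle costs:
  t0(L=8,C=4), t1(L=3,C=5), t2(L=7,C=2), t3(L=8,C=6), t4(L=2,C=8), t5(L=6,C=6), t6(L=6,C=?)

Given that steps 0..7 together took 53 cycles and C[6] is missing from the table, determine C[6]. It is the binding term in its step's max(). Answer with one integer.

C[6] = 6

step 0 | dur = L[0]=8 = 8
step 1 | dur = max(L[1]=3, C[0]=4) = 4
step 2 | dur = max(L[2]=7, C[1]=5) = 7
step 3 | dur = max(L[3]=8, C[2]=2) = 8
step 4 | dur = max(L[4]=2, C[3]=6) = 6
step 5 | dur = max(L[5]=6, C[4]=8) = 8
step 6 | dur = max(L[6]=6, C[5]=6) = 6
step 7 | dur = C[6]=? = C[6]  (unknown; binding)
sum of known step durations = 47
dur[7] = total - known = 53 - 47 = 6
C[6] is the binding max in step 7, so C[6] = dur[7] = 6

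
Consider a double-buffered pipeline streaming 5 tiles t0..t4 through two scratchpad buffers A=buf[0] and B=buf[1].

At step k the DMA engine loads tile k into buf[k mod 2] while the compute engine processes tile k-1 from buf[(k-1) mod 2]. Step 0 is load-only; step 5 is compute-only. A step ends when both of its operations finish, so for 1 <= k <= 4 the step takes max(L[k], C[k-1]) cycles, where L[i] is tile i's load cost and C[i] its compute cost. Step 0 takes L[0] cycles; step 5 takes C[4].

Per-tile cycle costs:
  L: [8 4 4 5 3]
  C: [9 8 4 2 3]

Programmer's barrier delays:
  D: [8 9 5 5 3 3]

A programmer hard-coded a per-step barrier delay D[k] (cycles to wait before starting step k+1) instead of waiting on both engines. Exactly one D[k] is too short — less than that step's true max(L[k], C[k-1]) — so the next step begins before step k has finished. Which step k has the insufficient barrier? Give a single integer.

[0] required=L[0]=8=8 vs D=8 ok
[1] required=max(L[1]=4,C[0]=9)=9 vs D=9 ok
[2] required=max(L[2]=4,C[1]=8)=8 vs D=5 SHORT
[3] required=max(L[3]=5,C[2]=4)=5 vs D=5 ok
[4] required=max(L[4]=3,C[3]=2)=3 vs D=3 ok
[5] required=C[4]=3=3 vs D=3 ok

hazard at step 2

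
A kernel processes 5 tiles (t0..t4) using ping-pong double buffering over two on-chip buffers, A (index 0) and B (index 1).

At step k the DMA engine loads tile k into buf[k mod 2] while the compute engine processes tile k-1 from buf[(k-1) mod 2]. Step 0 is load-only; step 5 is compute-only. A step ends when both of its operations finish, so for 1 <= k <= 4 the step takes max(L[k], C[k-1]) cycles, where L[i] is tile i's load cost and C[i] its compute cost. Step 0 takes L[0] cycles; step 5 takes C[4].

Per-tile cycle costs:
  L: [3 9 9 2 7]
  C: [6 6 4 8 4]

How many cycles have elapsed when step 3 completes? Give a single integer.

end_cycle[3] = 25

[0] DMA t0→A (3c) ∥ CU idle ⇒ 3c, clock 3
[1] DMA t1→B (9c) ∥ CU A:t0 (6c) ⇒ 9c, clock 12
[2] DMA t2→A (9c) ∥ CU B:t1 (6c) ⇒ 9c, clock 21
[3] DMA t3→B (2c) ∥ CU A:t2 (4c) ⇒ 4c, clock 25
[4] DMA t4→A (7c) ∥ CU B:t3 (8c) ⇒ 8c, clock 33
[5] DMA idle ∥ CU A:t4 (4c) ⇒ 4c, clock 37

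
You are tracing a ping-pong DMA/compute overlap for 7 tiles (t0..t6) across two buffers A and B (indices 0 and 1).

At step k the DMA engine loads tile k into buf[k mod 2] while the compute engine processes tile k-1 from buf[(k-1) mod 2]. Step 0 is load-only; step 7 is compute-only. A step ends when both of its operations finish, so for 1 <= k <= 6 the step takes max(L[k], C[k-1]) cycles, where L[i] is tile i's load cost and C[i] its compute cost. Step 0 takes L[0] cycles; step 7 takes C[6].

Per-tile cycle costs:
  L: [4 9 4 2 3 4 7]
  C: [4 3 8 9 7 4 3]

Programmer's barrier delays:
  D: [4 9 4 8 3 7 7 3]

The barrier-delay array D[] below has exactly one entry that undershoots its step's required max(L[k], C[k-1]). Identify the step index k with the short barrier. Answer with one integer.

hazard at step 4

[0] required=L[0]=4=4 vs D=4 ok
[1] required=max(L[1]=9,C[0]=4)=9 vs D=9 ok
[2] required=max(L[2]=4,C[1]=3)=4 vs D=4 ok
[3] required=max(L[3]=2,C[2]=8)=8 vs D=8 ok
[4] required=max(L[4]=3,C[3]=9)=9 vs D=3 SHORT
[5] required=max(L[5]=4,C[4]=7)=7 vs D=7 ok
[6] required=max(L[6]=7,C[5]=4)=7 vs D=7 ok
[7] required=C[6]=3=3 vs D=3 ok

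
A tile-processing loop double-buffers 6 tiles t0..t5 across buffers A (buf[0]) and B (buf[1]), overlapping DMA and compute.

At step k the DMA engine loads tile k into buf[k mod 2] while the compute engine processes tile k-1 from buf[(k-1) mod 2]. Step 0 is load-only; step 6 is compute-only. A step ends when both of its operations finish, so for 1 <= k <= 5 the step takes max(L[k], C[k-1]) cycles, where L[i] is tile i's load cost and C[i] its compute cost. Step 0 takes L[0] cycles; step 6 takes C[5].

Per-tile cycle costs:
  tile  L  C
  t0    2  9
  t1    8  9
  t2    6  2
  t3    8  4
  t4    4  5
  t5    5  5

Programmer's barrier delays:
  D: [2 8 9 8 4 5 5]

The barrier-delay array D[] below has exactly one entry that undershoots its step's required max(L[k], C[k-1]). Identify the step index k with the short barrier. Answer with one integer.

[0] required=L[0]=2=2 vs D=2 ok
[1] required=max(L[1]=8,C[0]=9)=9 vs D=8 SHORT
[2] required=max(L[2]=6,C[1]=9)=9 vs D=9 ok
[3] required=max(L[3]=8,C[2]=2)=8 vs D=8 ok
[4] required=max(L[4]=4,C[3]=4)=4 vs D=4 ok
[5] required=max(L[5]=5,C[4]=5)=5 vs D=5 ok
[6] required=C[5]=5=5 vs D=5 ok

hazard at step 1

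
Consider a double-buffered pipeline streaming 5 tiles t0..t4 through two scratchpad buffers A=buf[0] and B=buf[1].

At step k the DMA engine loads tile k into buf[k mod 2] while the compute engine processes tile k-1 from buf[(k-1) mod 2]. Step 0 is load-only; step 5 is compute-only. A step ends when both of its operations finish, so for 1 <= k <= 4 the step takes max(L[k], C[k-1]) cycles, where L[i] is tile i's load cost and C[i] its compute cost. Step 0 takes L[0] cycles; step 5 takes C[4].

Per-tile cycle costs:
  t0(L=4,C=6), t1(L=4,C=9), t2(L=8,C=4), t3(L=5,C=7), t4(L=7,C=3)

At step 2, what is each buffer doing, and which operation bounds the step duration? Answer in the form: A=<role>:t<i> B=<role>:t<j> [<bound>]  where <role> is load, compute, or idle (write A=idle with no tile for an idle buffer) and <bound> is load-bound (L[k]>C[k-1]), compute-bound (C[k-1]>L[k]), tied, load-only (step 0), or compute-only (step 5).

  0. 4=4c; end=4; A:t0 B:-
  1. max(4,6)=6c; end=10; A:t0 B:t1
  2. max(8,9)=9c; end=19; A:t2 B:t1
  3. max(5,4)=5c; end=24; A:t2 B:t3
  4. max(7,7)=7c; end=31; A:t4 B:t3
  5. 3=3c; end=34; A:t4 B:t3

step 2: A=load:t2 B=compute:t1 [compute-bound]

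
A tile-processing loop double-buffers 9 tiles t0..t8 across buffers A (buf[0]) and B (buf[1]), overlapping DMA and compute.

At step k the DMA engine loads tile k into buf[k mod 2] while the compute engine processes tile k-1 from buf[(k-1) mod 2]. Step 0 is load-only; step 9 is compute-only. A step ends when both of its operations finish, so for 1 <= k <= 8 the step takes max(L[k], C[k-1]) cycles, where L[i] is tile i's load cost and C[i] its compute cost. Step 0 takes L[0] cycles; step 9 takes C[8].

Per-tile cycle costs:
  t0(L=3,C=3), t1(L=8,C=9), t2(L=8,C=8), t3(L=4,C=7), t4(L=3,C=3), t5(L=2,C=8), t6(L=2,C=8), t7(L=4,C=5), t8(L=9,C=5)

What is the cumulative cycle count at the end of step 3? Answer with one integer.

[0] DMA t0→A (3c) ∥ CU idle ⇒ 3c, clock 3
[1] DMA t1→B (8c) ∥ CU A:t0 (3c) ⇒ 8c, clock 11
[2] DMA t2→A (8c) ∥ CU B:t1 (9c) ⇒ 9c, clock 20
[3] DMA t3→B (4c) ∥ CU A:t2 (8c) ⇒ 8c, clock 28
[4] DMA t4→A (3c) ∥ CU B:t3 (7c) ⇒ 7c, clock 35
[5] DMA t5→B (2c) ∥ CU A:t4 (3c) ⇒ 3c, clock 38
[6] DMA t6→A (2c) ∥ CU B:t5 (8c) ⇒ 8c, clock 46
[7] DMA t7→B (4c) ∥ CU A:t6 (8c) ⇒ 8c, clock 54
[8] DMA t8→A (9c) ∥ CU B:t7 (5c) ⇒ 9c, clock 63
[9] DMA idle ∥ CU A:t8 (5c) ⇒ 5c, clock 68

end_cycle[3] = 28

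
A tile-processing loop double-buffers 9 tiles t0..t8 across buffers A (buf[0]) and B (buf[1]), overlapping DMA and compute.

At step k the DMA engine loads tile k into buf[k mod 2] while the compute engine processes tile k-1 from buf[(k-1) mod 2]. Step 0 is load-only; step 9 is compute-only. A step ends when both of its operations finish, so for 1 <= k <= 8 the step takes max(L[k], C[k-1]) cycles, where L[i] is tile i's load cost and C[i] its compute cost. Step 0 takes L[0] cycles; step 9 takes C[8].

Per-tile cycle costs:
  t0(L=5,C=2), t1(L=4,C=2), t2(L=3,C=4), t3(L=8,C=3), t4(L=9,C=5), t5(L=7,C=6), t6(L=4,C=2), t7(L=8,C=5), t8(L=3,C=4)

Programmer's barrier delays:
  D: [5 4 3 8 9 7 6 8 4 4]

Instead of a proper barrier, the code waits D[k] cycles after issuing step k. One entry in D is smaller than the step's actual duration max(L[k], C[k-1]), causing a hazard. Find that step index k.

hazard at step 8

k=0 barrier L[0]=5→5c, D[0]=5 ok
k=1 barrier max(L[1]=4,C[0]=2)→4c, D[1]=4 ok
k=2 barrier max(L[2]=3,C[1]=2)→3c, D[2]=3 ok
k=3 barrier max(L[3]=8,C[2]=4)→8c, D[3]=8 ok
k=4 barrier max(L[4]=9,C[3]=3)→9c, D[4]=9 ok
k=5 barrier max(L[5]=7,C[4]=5)→7c, D[5]=7 ok
k=6 barrier max(L[6]=4,C[5]=6)→6c, D[6]=6 ok
k=7 barrier max(L[7]=8,C[6]=2)→8c, D[7]=8 ok
k=8 barrier max(L[8]=3,C[7]=5)→5c, D[8]=4 SHORT
k=9 barrier C[8]=4→4c, D[9]=4 ok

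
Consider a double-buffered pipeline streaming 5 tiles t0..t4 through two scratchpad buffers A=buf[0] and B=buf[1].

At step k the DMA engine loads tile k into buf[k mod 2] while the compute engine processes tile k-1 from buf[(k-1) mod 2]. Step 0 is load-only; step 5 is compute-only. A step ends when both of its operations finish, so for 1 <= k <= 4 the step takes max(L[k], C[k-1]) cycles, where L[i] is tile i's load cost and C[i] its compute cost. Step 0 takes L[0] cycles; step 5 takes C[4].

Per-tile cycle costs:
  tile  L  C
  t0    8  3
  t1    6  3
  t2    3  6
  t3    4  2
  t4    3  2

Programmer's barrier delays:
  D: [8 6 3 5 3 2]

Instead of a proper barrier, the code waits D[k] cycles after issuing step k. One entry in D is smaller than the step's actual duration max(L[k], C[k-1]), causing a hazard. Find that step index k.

k=0 barrier L[0]=8→8c, D[0]=8 ok
k=1 barrier max(L[1]=6,C[0]=3)→6c, D[1]=6 ok
k=2 barrier max(L[2]=3,C[1]=3)→3c, D[2]=3 ok
k=3 barrier max(L[3]=4,C[2]=6)→6c, D[3]=5 SHORT
k=4 barrier max(L[4]=3,C[3]=2)→3c, D[4]=3 ok
k=5 barrier C[4]=2→2c, D[5]=2 ok

hazard at step 3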